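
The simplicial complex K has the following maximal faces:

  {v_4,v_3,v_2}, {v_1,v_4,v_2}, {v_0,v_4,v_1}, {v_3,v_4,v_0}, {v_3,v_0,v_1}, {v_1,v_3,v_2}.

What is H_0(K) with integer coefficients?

Order the vertices as v_0 < v_1 < v_2 < v_3 < v_4. Listing each simplex with vertices in this order, K has dimension 2 with simplices:

  0-simplices (5): [v_0], [v_1], [v_2], [v_3], [v_4]
  1-simplices (9): [v_0,v_1], [v_0,v_3], [v_0,v_4], [v_1,v_2], [v_1,v_3], [v_1,v_4], [v_2,v_3], [v_2,v_4], [v_3,v_4]
  2-simplices (6): [v_0,v_1,v_3], [v_0,v_1,v_4], [v_0,v_3,v_4], [v_1,v_2,v_3], [v_1,v_2,v_4], [v_2,v_3,v_4]

so the chain groups are C_0 ≅ Z^5, C_1 ≅ Z^9, C_2 ≅ Z^6.

Boundary ∂_1: C_1 → C_0 maps an edge to its endpoints' difference, ∂[p,q] = q − p.
As a 5×9 matrix over Z this has rank 4, with invariant factors (1,1,1,1).

Boundary ∂_2: C_2 → C_1 acts by ∂[p,q,r] = [q,r] − [p,r] + [p,q]. For instance
  ∂[v_1,v_2,v_4] = [v_2,v_4] − [v_1,v_4] + [v_1,v_2],
  ∂[v_2,v_3,v_4] = [v_3,v_4] − [v_2,v_4] + [v_2,v_3].
This gives a 9×6 integer matrix of rank 5; reducing to Smith normal form yields diagonal entries (1,1,1,1,1).

Reading off H_k = ker ∂_k / im ∂_{k+1}:

  H_0: rank C_0 − rank ∂_1 = 5 − 4 = 1, and the invariant factors of ∂_1 are all 1, so H_0 ≅ Z.

H_0 = Z.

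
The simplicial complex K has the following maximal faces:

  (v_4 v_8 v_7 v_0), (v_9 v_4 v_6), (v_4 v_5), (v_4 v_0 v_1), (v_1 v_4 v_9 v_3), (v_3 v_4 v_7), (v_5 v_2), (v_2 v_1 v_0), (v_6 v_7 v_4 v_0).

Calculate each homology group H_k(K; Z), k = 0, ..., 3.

Order the vertices as v_0 < v_1 < v_2 < v_3 < v_4 < v_5 < v_6 < v_7 < v_8 < v_9. Listing each simplex with vertices in this order, K has dimension 3 with simplices:

  0-simplices (10): [v_0], [v_1], [v_2], [v_3], [v_4], [v_5], [v_6], [v_7], [v_8], [v_9]
  1-simplices (22): (22 of them)
  2-simplices (15): (15 of them)
  3-simplices (3): [v_0,v_4,v_6,v_7], [v_0,v_4,v_7,v_8], [v_1,v_3,v_4,v_9]

giving chain groups C_0 ≅ Z^10, C_1 ≅ Z^22, C_2 ≅ Z^15, C_3 ≅ Z^3.

Boundary ∂_1: C_1 → C_0 maps an edge to its endpoints' difference, ∂[p,q] = q − p. For instance
  ∂[v_4,v_5] = [v_5] − [v_4].
This gives a 10×22 integer matrix of rank 9; reducing to Smith normal form yields diagonal entries (1,1,1,1,1,1,1,1,1).

The boundary map ∂_2: C_2 → C_1 sends each 2-simplex [p,q,r] to [q,r] − [p,r] + [p,q]. For instance
  ∂[v_0,v_4,v_7] = [v_4,v_7] − [v_0,v_7] + [v_0,v_4],
  ∂[v_1,v_3,v_9] = [v_3,v_9] − [v_1,v_9] + [v_1,v_3].
As a 22×15 matrix over Z this has rank 12, with invariant factors (1,1,1,1,1,1,1,1,1,1,1,1).

The boundary map ∂_3: C_3 → C_2 sends each 3-simplex σ to the alternating sum Σ_i (−1)^i (σ with its i-th vertex removed). For instance
  ∂[v_0,v_4,v_7,v_8] = [v_4,v_7,v_8] − [v_0,v_7,v_8] + [v_0,v_4,v_8] − [v_0,v_4,v_7],
  ∂[v_1,v_3,v_4,v_9] = [v_3,v_4,v_9] − [v_1,v_4,v_9] + [v_1,v_3,v_9] − [v_1,v_3,v_4].
This gives a 15×3 integer matrix of rank 3; reducing to Smith normal form yields diagonal entries (1,1,1).

From H_k ≅ ker(∂_k) / im(∂_{k+1}) we obtain:

  H_0: rank C_0 − rank ∂_1 = 10 − 9 = 1, and the invariant factors of ∂_1 are all 1, so H_0 ≅ Z.
  H_1: rank ker ∂_1 − rank ∂_2 = (22 − 9) − 12 = 1, and the invariant factors of ∂_2 are all 1, so H_1 ≅ Z.
  H_2: rank ker ∂_2 − rank ∂_3 = (15 − 12) − 3 = 0, and the invariant factors of ∂_3 are all 1, so H_2 ≅ 0.
  H_3: rank ker ∂_3 − rank ∂_4 = (3 − 3) − 0 = 0, and there is no ∂_4, so H_3 ≅ 0.

As a check, the Euler characteristic is 10 − 22 + 15 − 3 = 0, which agrees with 1 − 1 + 0 − 0 = 0.

H_0 = Z,  H_1 = Z,  H_2 = 0,  H_3 = 0.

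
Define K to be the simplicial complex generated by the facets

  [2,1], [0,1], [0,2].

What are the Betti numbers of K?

b_0 = 1, b_1 = 1.

Fix the vertex order 0 < 1 < 2 and write every simplex with vertices in increasing order. Then dim K = 1 and the simplices of K are:

  0-simplices (3): [0], [1], [2]
  1-simplices (3): [0,1], [0,2], [1,2]

giving chain groups C_0 ≅ Z^3, C_1 ≅ Z^3.

The boundary map ∂_1: C_1 → C_0 maps an edge to its endpoints' difference, ∂[p,q] = q − p.
As a 3×3 matrix over Z this has rank 2, with invariant factors (1,1).

Reading off H_k = ker ∂_k / im ∂_{k+1}:

  H_0: rank C_0 − rank ∂_1 = 3 − 2 = 1, and the invariant factors of ∂_1 are all 1, so H_0 = Z.
  H_1: rank ker ∂_1 − rank ∂_2 = (3 − 2) − 0 = 1, and there is no ∂_2, so H_1 = Z.

As a check, the Euler characteristic is 3 − 3 = 0, which agrees with 1 − 1 = 0.
(K is a triangulation of the circle S^1.)

Hence the Betti numbers are b_0 = 1, b_1 = 1.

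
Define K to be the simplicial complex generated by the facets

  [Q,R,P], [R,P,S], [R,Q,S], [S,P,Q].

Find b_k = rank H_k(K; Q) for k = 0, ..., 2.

b_0 = 1, b_1 = 0, b_2 = 1.

Order the vertices as P < Q < R < S. Listing each simplex with vertices in this order, K has dimension 2 with simplices:

  0-simplices (4): P, Q, R, S
  1-simplices (6): PQ, PR, PS, QR, QS, RS
  2-simplices (4): PQR, PQS, PRS, QRS

giving chain groups C_0 ≅ Z^4, C_1 ≅ Z^6, C_2 ≅ Z^4.

∂_1: C_1 → C_0 is given by ∂[p,q] = [q] − [p]. For instance
  ∂PS = S − P.
This gives a 4×6 integer matrix of rank 3; reducing to Smith normal form yields diagonal entries (1,1,1).

∂_2: C_2 → C_1 sends each 2-simplex [p,q,r] to [q,r] − [p,r] + [p,q]. For instance
  ∂PQR = QR − PR + PQ,
  ∂QRS = RS − QS + QR.
As a 6×4 matrix over Z this has rank 3, with invariant factors (1,1,1).

Now H_k = ker ∂_k / im ∂_{k+1}, so:

  H_0: rank C_0 − rank ∂_1 = 4 − 3 = 1, and the invariant factors of ∂_1 are all 1, so H_0 ≅ Z.
  H_1: rank ker ∂_1 − rank ∂_2 = (6 − 3) − 3 = 0, and the invariant factors of ∂_2 are all 1, so H_1 ≅ 0.
  H_2: rank ker ∂_2 − rank ∂_3 = (4 − 3) − 0 = 1, and there is no ∂_3, so H_2 ≅ Z.

Hence the Betti numbers are b_0 = 1, b_1 = 0, b_2 = 1.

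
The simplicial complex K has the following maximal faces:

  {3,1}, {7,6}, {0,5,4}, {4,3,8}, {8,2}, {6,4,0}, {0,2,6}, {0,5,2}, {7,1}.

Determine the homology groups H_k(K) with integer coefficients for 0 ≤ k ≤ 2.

Fix the vertex order 0 < 1 < 2 < 3 < 4 < 5 < 6 < 7 < 8 and write every simplex with vertices in increasing order. Then dim K = 2 and the simplices of K are:

  0-simplices (9): [0], [1], [2], [3], [4], [5], [6], [7], [8]
  1-simplices (15): [0,2], [0,4], [0,5], [0,6], [1,3], [1,7], [2,5], [2,6], [2,8], [3,4], [3,8], [4,5], [4,6], [4,8], [6,7]
  2-simplices (5): [0,2,5], [0,2,6], [0,4,5], [0,4,6], [3,4,8]

so the chain groups are C_0 ≅ Z^9, C_1 ≅ Z^15, C_2 ≅ Z^5.

∂_1: C_1 → C_0 is given by ∂[p,q] = [q] − [p].
As a 9×15 matrix over Z this has rank 8, with invariant factors (1,1,1,1,1,1,1,1).

∂_2: C_2 → C_1 acts by ∂[p,q,r] = [q,r] − [p,r] + [p,q]. For instance
  ∂[0,2,5] = [2,5] − [0,5] + [0,2],
  ∂[0,4,6] = [4,6] − [0,6] + [0,4].
The 15×5 boundary matrix has rank 5 and Smith normal form diag(1,1,1,1,1).

From H_k ≅ ker(∂_k) / im(∂_{k+1}) we obtain:

  H_0: rank C_0 − rank ∂_1 = 9 − 8 = 1, and the invariant factors of ∂_1 are all 1, so H_0 ≅ Z.
  H_1: rank ker ∂_1 − rank ∂_2 = (15 − 8) − 5 = 2, and the invariant factors of ∂_2 are all 1, so H_1 ≅ Z^2.
  H_2: rank ker ∂_2 − rank ∂_3 = (5 − 5) − 0 = 0, and there is no ∂_3, so H_2 ≅ 0.

As a check, the Euler characteristic is 9 − 15 + 5 = -1, which agrees with 1 − 2 + 0 = -1.

H_0 ≅ Z,  H_1 ≅ Z^2,  H_2 = 0.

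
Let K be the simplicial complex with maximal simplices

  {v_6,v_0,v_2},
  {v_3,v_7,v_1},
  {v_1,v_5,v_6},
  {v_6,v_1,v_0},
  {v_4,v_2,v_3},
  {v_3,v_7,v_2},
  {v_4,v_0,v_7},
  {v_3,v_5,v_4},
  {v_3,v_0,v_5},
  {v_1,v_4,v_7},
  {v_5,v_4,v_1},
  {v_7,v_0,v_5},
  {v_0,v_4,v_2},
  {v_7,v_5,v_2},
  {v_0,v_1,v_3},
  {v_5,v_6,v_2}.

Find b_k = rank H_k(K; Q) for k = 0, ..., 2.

b_0 = 1, b_1 = 2, b_2 = 1.

Order the vertices as v_0 < v_1 < v_2 < v_3 < v_4 < v_5 < v_6 < v_7. Listing each simplex with vertices in this order, K has dimension 2 with simplices:

  0-simplices (8): [v_0], [v_1], [v_2], [v_3], [v_4], [v_5], [v_6], [v_7]
  1-simplices (24): (24 of them)
  2-simplices (16): (16 of them)

giving chain groups C_0 ≅ Z^8, C_1 ≅ Z^24, C_2 ≅ Z^16.

Boundary ∂_1: C_1 → C_0 maps an edge to its endpoints' difference, ∂[p,q] = q − p.
As a 8×24 matrix over Z this has rank 7, with invariant factors (1,1,1,1,1,1,1).

∂_2: C_2 → C_1 acts by ∂[p,q,r] = [q,r] − [p,r] + [p,q]. For instance
  ∂[v_2,v_5,v_7] = [v_5,v_7] − [v_2,v_7] + [v_2,v_5],
  ∂[v_0,v_2,v_6] = [v_2,v_6] − [v_0,v_6] + [v_0,v_2].
As a 24×16 matrix over Z this has rank 15, with invariant factors (1,1,1,1,1,1,1,1,1,1,1,1,1,1,1).

Reading off H_k = ker ∂_k / im ∂_{k+1}:

  H_0: rank C_0 − rank ∂_1 = 8 − 7 = 1, and the invariant factors of ∂_1 are all 1, so H_0 ≅ Z.
  H_1: rank ker ∂_1 − rank ∂_2 = (24 − 7) − 15 = 2, and the invariant factors of ∂_2 are all 1, so H_1 ≅ Z^2.
  H_2: rank ker ∂_2 − rank ∂_3 = (16 − 15) − 0 = 1, and there is no ∂_3, so H_2 ≅ Z.

Hence the Betti numbers are b_0 = 1, b_1 = 2, b_2 = 1.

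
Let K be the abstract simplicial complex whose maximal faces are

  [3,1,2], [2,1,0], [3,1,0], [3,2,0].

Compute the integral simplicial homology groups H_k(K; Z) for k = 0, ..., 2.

K has 4 vertices, 6 edges, 4 triangles.
rank ∂_0 = 0, rank ∂_1 = 3 ⇒ b_0 = 4 − 0 − 3 = 1; all invariant factors of ∂_1 are 1 so no torsion. So H_0 ≅ Z.
rank ∂_1 = 3, rank ∂_2 = 3 ⇒ b_1 = 6 − 3 − 3 = 0; all invariant factors of ∂_2 are 1 so no torsion. So H_1 ≅ 0.
rank ∂_2 = 3, rank ∂_3 = 0 ⇒ b_2 = 4 − 3 − 0 = 1. So H_2 ≅ Z.

H_0 ≅ Z,  H_1 = 0,  H_2 ≅ Z.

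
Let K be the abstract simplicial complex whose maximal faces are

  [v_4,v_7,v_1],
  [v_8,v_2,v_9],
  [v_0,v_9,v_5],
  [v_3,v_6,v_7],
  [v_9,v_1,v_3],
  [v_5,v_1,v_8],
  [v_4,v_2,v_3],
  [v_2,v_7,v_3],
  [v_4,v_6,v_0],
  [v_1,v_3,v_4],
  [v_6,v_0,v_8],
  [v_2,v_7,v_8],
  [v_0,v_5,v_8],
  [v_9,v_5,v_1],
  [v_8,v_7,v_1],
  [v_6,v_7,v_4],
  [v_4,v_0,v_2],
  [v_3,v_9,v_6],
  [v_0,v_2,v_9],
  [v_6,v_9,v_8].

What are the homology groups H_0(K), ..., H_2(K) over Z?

K has 10 vertices, 30 edges, 20 triangles.
rank ∂_0 = 0, rank ∂_1 = 9 ⇒ b_0 = 10 − 0 − 9 = 1; all invariant factors of ∂_1 are 1 so no torsion. So H_0 = Z.
rank ∂_1 = 9, rank ∂_2 = 20 ⇒ b_1 = 30 − 9 − 20 = 1; ∂_2 has invariant factor(s) [2] giving torsion. So H_1 = Z ⊕ Z/2Z.
rank ∂_2 = 20, rank ∂_3 = 0 ⇒ b_2 = 20 − 20 − 0 = 0. So H_2 = 0.

H_0 = Z,  H_1 = Z ⊕ Z/2Z,  H_2 = 0.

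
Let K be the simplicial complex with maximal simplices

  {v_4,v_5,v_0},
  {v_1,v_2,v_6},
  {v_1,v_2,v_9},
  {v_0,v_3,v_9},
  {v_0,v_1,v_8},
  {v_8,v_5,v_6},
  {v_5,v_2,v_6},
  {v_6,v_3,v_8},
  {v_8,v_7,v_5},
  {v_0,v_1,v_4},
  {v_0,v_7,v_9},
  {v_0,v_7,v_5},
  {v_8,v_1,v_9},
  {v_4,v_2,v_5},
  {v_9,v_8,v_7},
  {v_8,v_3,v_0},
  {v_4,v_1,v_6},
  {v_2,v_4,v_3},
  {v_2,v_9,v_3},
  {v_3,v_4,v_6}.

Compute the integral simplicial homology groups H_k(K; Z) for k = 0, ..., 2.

Take the total order v_0 < v_1 < v_2 < v_3 < v_4 < v_5 < v_6 < v_7 < v_8 < v_9 on the vertex set. Then K (dimension 2) consists of the simplices:

  0-simplices (10): [v_0], [v_1], [v_2], [v_3], [v_4], [v_5], [v_6], [v_7], [v_8], [v_9]
  1-simplices (30): (30 of them)
  2-simplices (20): (20 of them)

giving chain groups C_0 ≅ Z^10, C_1 ≅ Z^30, C_2 ≅ Z^20.

∂_1: C_1 → C_0 sends each edge [p,q] (with p < q) to q − p.
As a 10×30 matrix over Z this has rank 9, with invariant factors (1,1,1,1,1,1,1,1,1).

The boundary map ∂_2: C_2 → C_1 maps a triangle to the signed sum of its edges. For instance
  ∂[v_1,v_2,v_9] = [v_2,v_9] − [v_1,v_9] + [v_1,v_2],
  ∂[v_3,v_6,v_8] = [v_6,v_8] − [v_3,v_8] + [v_3,v_6].
The 30×20 boundary matrix has rank 20 and Smith normal form diag(1,1,1,1,1,1,1,1,1,1,1,1,1,1,1,1,1,1,1,2).

From H_k ≅ ker(∂_k) / im(∂_{k+1}) we obtain:

  H_0: rank C_0 − rank ∂_1 = 10 − 9 = 1, and the invariant factors of ∂_1 are all 1, so H_0 ≅ Z.
  H_1: rank ker ∂_1 − rank ∂_2 = (30 − 9) − 20 = 1, and ∂_2 has invariant factor 2 > 1, so H_1 ≅ Z ⊕ Z_2.
  H_2: rank ker ∂_2 − rank ∂_3 = (20 − 20) − 0 = 0, and there is no ∂_3, so H_2 ≅ 0.

As a check, the Euler characteristic is 10 − 30 + 20 = 0, which agrees with 1 − 1 + 0 = 0.

H_0 = Z,  H_1 = Z ⊕ Z_2,  H_2 = 0.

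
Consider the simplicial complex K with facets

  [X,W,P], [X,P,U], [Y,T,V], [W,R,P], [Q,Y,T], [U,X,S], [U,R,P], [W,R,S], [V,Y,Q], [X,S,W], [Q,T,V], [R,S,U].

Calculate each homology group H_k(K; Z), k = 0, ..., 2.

H_0 ≅ Z^2,  H_1 = 0,  H_2 ≅ Z^2.

Fix the vertex order P < Q < R < S < T < U < V < W < X < Y and write every simplex with vertices in increasing order. Then dim K = 2 and the simplices of K are:

  0-simplices (10): P, Q, R, S, T, U, V, W, X, Y
  1-simplices (18): PR, PU, PW, PX, QT, QV, QY, RS, RU, RW, SU, SW, SX, TV, TY, UX, VY, WX
  2-simplices (12): PRU, PRW, PUX, PWX, QTV, QTY, QVY, RSU, RSW, SUX, SWX, TVY

Hence C_0 ≅ Z^10, C_1 ≅ Z^18, C_2 ≅ Z^12.

Boundary ∂_1: C_1 → C_0 sends each edge [p,q] (with p < q) to q − p.
This gives a 10×18 integer matrix of rank 8; reducing to Smith normal form yields diagonal entries (1,1,1,1,1,1,1,1).

Boundary ∂_2: C_2 → C_1 sends each 2-simplex [p,q,r] to [q,r] − [p,r] + [p,q]. For instance
  ∂RSU = SU − RU + RS,
  ∂QTV = TV − QV + QT.
The resulting 18×12 matrix has rank 10, and its Smith normal form has invariant factors (1,1,1,1,1,1,1,1,1,1).

Reading off H_k = ker ∂_k / im ∂_{k+1}:

  H_0: rank C_0 − rank ∂_1 = 10 − 8 = 2, and the invariant factors of ∂_1 are all 1, so H_0 ≅ Z^2.
  H_1: rank ker ∂_1 − rank ∂_2 = (18 − 8) − 10 = 0, and the invariant factors of ∂_2 are all 1, so H_1 ≅ 0.
  H_2: rank ker ∂_2 − rank ∂_3 = (12 − 10) − 0 = 2, and there is no ∂_3, so H_2 ≅ Z^2.

(K is a triangulation of the disjoint union of the 2-sphere S^2 and the 2-sphere S^2.)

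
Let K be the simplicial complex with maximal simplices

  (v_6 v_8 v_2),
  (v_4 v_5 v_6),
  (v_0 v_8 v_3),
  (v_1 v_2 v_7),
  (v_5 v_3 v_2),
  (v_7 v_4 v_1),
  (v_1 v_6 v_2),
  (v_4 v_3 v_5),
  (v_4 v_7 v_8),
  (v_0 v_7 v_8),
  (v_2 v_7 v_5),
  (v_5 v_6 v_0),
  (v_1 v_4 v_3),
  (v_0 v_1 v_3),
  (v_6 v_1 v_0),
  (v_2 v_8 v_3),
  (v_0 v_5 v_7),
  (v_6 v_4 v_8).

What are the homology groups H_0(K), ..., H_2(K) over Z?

H_0 = Z,  H_1 = Z^2,  H_2 = Z.

K has 9 vertices, 27 edges, 18 triangles.
rank ∂_0 = 0, rank ∂_1 = 8 ⇒ b_0 = 9 − 0 − 8 = 1; all invariant factors of ∂_1 are 1 so no torsion. So H_0 ≅ Z.
rank ∂_1 = 8, rank ∂_2 = 17 ⇒ b_1 = 27 − 8 − 17 = 2; all invariant factors of ∂_2 are 1 so no torsion. So H_1 ≅ Z^2.
rank ∂_2 = 17, rank ∂_3 = 0 ⇒ b_2 = 18 − 17 − 0 = 1. So H_2 ≅ Z.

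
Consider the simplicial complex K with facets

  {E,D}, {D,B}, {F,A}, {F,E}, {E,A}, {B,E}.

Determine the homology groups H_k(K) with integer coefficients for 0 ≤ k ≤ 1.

We work with the vertex ordering A < B < D < E < F. The simplices of K, each written with vertices in increasing order, are:

  0-simplices (5): A, B, D, E, F
  1-simplices (6): AE, AF, BD, BE, DE, EF

giving chain groups C_0 ≅ Z^5, C_1 ≅ Z^6.

∂_1: C_1 → C_0 maps an edge to its endpoints' difference, ∂[p,q] = q − p. For instance
  ∂BD = D − B.
The resulting 5×6 matrix has rank 4, and its Smith normal form has invariant factors (1,1,1,1).

Now H_k = ker ∂_k / im ∂_{k+1}, so:

  H_0: rank C_0 − rank ∂_1 = 5 − 4 = 1, and the invariant factors of ∂_1 are all 1, so H_0 ≅ Z.
  H_1: rank ker ∂_1 − rank ∂_2 = (6 − 4) − 0 = 2, and there is no ∂_2, so H_1 ≅ Z^2.

H_0 = Z,  H_1 = Z^2.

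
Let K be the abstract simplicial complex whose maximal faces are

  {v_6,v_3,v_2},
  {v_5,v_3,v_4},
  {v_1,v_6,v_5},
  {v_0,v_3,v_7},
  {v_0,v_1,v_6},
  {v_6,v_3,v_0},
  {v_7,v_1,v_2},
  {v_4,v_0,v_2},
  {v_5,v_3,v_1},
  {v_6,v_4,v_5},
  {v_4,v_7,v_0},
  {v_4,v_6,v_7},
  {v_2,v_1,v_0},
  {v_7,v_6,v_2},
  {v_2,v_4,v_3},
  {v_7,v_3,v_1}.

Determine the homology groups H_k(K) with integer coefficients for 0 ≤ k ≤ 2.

H_0 = Z,  H_1 = Z^2,  H_2 = Z.

We work with the vertex ordering v_0 < v_1 < v_2 < v_3 < v_4 < v_5 < v_6 < v_7. The simplices of K, each written with vertices in increasing order, are:

  0-simplices (8): [v_0], [v_1], [v_2], [v_3], [v_4], [v_5], [v_6], [v_7]
  1-simplices (24): (24 of them)
  2-simplices (16): (16 of them)

Hence C_0 ≅ Z^8, C_1 ≅ Z^24, C_2 ≅ Z^16.

Boundary ∂_1: C_1 → C_0 sends each edge [p,q] (with p < q) to q − p. For instance
  ∂[v_4,v_5] = [v_5] − [v_4].
The 8×24 boundary matrix has rank 7 and Smith normal form diag(1,1,1,1,1,1,1).

∂_2: C_2 → C_1 sends each 2-simplex [p,q,r] to [q,r] − [p,r] + [p,q]. For instance
  ∂[v_0,v_2,v_4] = [v_2,v_4] − [v_0,v_4] + [v_0,v_2],
  ∂[v_4,v_5,v_6] = [v_5,v_6] − [v_4,v_6] + [v_4,v_5].
The 24×16 boundary matrix has rank 15 and Smith normal form diag(1,1,1,1,1,1,1,1,1,1,1,1,1,1,1).

Reading off H_k = ker ∂_k / im ∂_{k+1}:

  H_0: rank C_0 − rank ∂_1 = 8 − 7 = 1, and the invariant factors of ∂_1 are all 1, so H_0 = Z.
  H_1: rank ker ∂_1 − rank ∂_2 = (24 − 7) − 15 = 2, and the invariant factors of ∂_2 are all 1, so H_1 = Z^2.
  H_2: rank ker ∂_2 − rank ∂_3 = (16 − 15) − 0 = 1, and there is no ∂_3, so H_2 = Z.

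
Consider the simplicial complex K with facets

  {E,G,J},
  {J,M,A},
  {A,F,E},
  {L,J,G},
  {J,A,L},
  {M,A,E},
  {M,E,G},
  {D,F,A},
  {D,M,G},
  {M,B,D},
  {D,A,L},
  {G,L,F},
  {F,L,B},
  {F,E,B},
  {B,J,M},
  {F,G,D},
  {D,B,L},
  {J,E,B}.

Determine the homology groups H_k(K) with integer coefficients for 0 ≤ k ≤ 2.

We work with the vertex ordering A < B < D < E < F < G < J < L < M. The simplices of K, each written with vertices in increasing order, are:

  0-simplices (9): A, B, D, E, F, G, J, L, M
  1-simplices (27): AD, AE, AF, AJ, AL, AM, BD, BE, BF, BJ, BL, BM, DF, DG, DL, DM, EF, EG, EJ, EM, FG, FL, GJ, GL, GM, JL, JM
  2-simplices (18): ADF, ADL, AEF, AEM, AJL, AJM, BDL, BDM, BEF, BEJ, BFL, BJM, DFG, DGM, EGJ, EGM, FGL, GJL

Hence C_0 ≅ Z^9, C_1 ≅ Z^27, C_2 ≅ Z^18.

Boundary ∂_1: C_1 → C_0 sends each edge [p,q] (with p < q) to q − p.
The resulting 9×27 matrix has rank 8, and its Smith normal form has invariant factors (1,1,1,1,1,1,1,1).

∂_2: C_2 → C_1 sends each 2-simplex [p,q,r] to [q,r] − [p,r] + [p,q]. For instance
  ∂AJM = JM − AM + AJ,
  ∂BEJ = EJ − BJ + BE.
The resulting 27×18 matrix has rank 18, and its Smith normal form has invariant factors (1,1,1,1,1,1,1,1,1,1,1,1,1,1,1,1,1,2).

Reading off H_k = ker ∂_k / im ∂_{k+1}:

  H_0: rank C_0 − rank ∂_1 = 9 − 8 = 1, and the invariant factors of ∂_1 are all 1, so H_0 ≅ Z.
  H_1: rank ker ∂_1 − rank ∂_2 = (27 − 8) − 18 = 1, and ∂_2 has invariant factor 2 > 1, so H_1 ≅ Z ⊕ Z/2.
  H_2: rank ker ∂_2 − rank ∂_3 = (18 − 18) − 0 = 0, and there is no ∂_3, so H_2 ≅ 0.

(K is a triangulation of the Klein bottle.)

H_0 ≅ Z,  H_1 ≅ Z ⊕ Z/2,  H_2 = 0.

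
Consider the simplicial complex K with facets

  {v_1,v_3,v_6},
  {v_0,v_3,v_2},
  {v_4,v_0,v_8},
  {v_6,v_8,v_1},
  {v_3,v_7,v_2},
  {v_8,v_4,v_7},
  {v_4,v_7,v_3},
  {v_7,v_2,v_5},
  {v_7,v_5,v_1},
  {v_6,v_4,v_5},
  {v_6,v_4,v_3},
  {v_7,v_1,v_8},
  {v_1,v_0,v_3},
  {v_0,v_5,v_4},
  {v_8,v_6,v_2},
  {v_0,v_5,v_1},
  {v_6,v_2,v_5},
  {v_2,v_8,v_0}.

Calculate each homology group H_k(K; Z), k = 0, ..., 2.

H_0 = Z,  H_1 = Z^2,  H_2 = Z.

Order the vertices as v_0 < v_1 < v_2 < v_3 < v_4 < v_5 < v_6 < v_7 < v_8. Listing each simplex with vertices in this order, K has dimension 2 with simplices:

  0-simplices (9): [v_0], [v_1], [v_2], [v_3], [v_4], [v_5], [v_6], [v_7], [v_8]
  1-simplices (27): (27 of them)
  2-simplices (18): (18 of them)

giving chain groups C_0 ≅ Z^9, C_1 ≅ Z^27, C_2 ≅ Z^18.

Boundary ∂_1: C_1 → C_0 sends each edge [p,q] (with p < q) to q − p. For instance
  ∂[v_6,v_8] = [v_8] − [v_6].
The 9×27 boundary matrix has rank 8 and Smith normal form diag(1,1,1,1,1,1,1,1).

∂_2: C_2 → C_1 acts by ∂[p,q,r] = [q,r] − [p,r] + [p,q]. For instance
  ∂[v_3,v_4,v_7] = [v_4,v_7] − [v_3,v_7] + [v_3,v_4],
  ∂[v_1,v_7,v_8] = [v_7,v_8] − [v_1,v_8] + [v_1,v_7].
This gives a 27×18 integer matrix of rank 17; reducing to Smith normal form yields diagonal entries (1,1,1,1,1,1,1,1,1,1,1,1,1,1,1,1,1).

Now H_k = ker ∂_k / im ∂_{k+1}, so:

  H_0: rank C_0 − rank ∂_1 = 9 − 8 = 1, and the invariant factors of ∂_1 are all 1, so H_0 ≅ Z.
  H_1: rank ker ∂_1 − rank ∂_2 = (27 − 8) − 17 = 2, and the invariant factors of ∂_2 are all 1, so H_1 ≅ Z^2.
  H_2: rank ker ∂_2 − rank ∂_3 = (18 − 17) − 0 = 1, and there is no ∂_3, so H_2 ≅ Z.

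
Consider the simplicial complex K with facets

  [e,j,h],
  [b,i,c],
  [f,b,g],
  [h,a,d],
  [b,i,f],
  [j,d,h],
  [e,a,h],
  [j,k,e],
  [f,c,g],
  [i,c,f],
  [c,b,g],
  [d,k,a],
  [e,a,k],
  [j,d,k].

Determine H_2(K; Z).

We work with the vertex ordering a < b < c < d < e < f < g < h < i < j < k. The simplices of K, each written with vertices in increasing order, are:

  0-simplices (11): a, b, c, d, e, f, g, h, i, j, k
  1-simplices (21): ad, ae, ah, ak, bc, bf, bg, bi, cf, cg, ci, dh, dj, dk, eh, ej, ek, fg, fi, hj, jk
  2-simplices (14): adh, adk, aeh, aek, bcg, bci, bfg, bfi, cfg, cfi, dhj, djk, ehj, ejk

so the chain groups are C_0 ≅ Z^11, C_1 ≅ Z^21, C_2 ≅ Z^14.

∂_1: C_1 → C_0 maps an edge to its endpoints' difference, ∂[p,q] = q − p.
The 11×21 boundary matrix has rank 9 and Smith normal form diag(1,1,1,1,1,1,1,1,1).

The boundary map ∂_2: C_2 → C_1 sends each 2-simplex [p,q,r] to [q,r] − [p,r] + [p,q]. For instance
  ∂ejk = jk − ek + ej,
  ∂bfi = fi − bi + bf.
The 21×14 boundary matrix has rank 12 and Smith normal form diag(1,1,1,1,1,1,1,1,1,1,1,1).

Now H_k = ker ∂_k / im ∂_{k+1}, so:

  H_2: rank ker ∂_2 − rank ∂_3 = (14 − 12) − 0 = 2, and there is no ∂_3, so H_2 = Z^2.

H_2 ≅ Z^2.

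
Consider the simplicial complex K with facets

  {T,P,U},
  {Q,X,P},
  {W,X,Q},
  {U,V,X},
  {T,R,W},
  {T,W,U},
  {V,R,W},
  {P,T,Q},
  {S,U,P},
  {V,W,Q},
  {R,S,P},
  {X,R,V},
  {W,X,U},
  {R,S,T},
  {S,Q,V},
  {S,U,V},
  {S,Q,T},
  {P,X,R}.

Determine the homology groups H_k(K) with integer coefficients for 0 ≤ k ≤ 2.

H_0 = Z,  H_1 = Z × Z/2,  H_2 = 0.

We work with the vertex ordering P < Q < R < S < T < U < V < W < X. The simplices of K, each written with vertices in increasing order, are:

  0-simplices (9): P, Q, R, S, T, U, V, W, X
  1-simplices (27): PQ, PR, PS, PT, PU, PX, QS, QT, QV, QW, QX, RS, RT, RV, RW, RX, ST, SU, SV, TU, TW, UV, UW, UX, VW, VX, WX
  2-simplices (18): PQT, PQX, PRS, PRX, PSU, PTU, QST, QSV, QVW, QWX, RST, RTW, RVW, RVX, SUV, TUW, UVX, UWX

giving chain groups C_0 ≅ Z^9, C_1 ≅ Z^27, C_2 ≅ Z^18.

Boundary ∂_1: C_1 → C_0 is given by ∂[p,q] = [q] − [p].
As a 9×27 matrix over Z this has rank 8, with invariant factors (1,1,1,1,1,1,1,1).

∂_2: C_2 → C_1 maps a triangle to the signed sum of its edges. For instance
  ∂PRX = RX − PX + PR,
  ∂PQT = QT − PT + PQ.
As a 27×18 matrix over Z this has rank 18, with invariant factors (1,1,1,1,1,1,1,1,1,1,1,1,1,1,1,1,1,2).

Computing H_k = (kernel of ∂_k) / (image of ∂_{k+1}):

  H_0: rank C_0 − rank ∂_1 = 9 − 8 = 1, and the invariant factors of ∂_1 are all 1, so H_0 ≅ Z.
  H_1: rank ker ∂_1 − rank ∂_2 = (27 − 8) − 18 = 1, and ∂_2 has invariant factor 2 > 1, so H_1 ≅ Z × Z/2.
  H_2: rank ker ∂_2 − rank ∂_3 = (18 − 18) − 0 = 0, and there is no ∂_3, so H_2 ≅ 0.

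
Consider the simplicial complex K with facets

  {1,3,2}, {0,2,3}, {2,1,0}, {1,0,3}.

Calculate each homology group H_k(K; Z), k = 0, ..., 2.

Order the vertices as 0 < 1 < 2 < 3. Listing each simplex with vertices in this order, K has dimension 2 with simplices:

  0-simplices (4): [0], [1], [2], [3]
  1-simplices (6): [0,1], [0,2], [0,3], [1,2], [1,3], [2,3]
  2-simplices (4): [0,1,2], [0,1,3], [0,2,3], [1,2,3]

Hence C_0 ≅ Z^4, C_1 ≅ Z^6, C_2 ≅ Z^4.

The boundary map ∂_1: C_1 → C_0 sends each edge [p,q] (with p < q) to q − p.
The resulting 4×6 matrix has rank 3, and its Smith normal form has invariant factors (1,1,1).

∂_2: C_2 → C_1 sends each 2-simplex [p,q,r] to [q,r] − [p,r] + [p,q]. For instance
  ∂[0,1,2] = [1,2] − [0,2] + [0,1],
  ∂[0,2,3] = [2,3] − [0,3] + [0,2].
This gives a 6×4 integer matrix of rank 3; reducing to Smith normal form yields diagonal entries (1,1,1).

Reading off H_k = ker ∂_k / im ∂_{k+1}:

  H_0: rank C_0 − rank ∂_1 = 4 − 3 = 1, and the invariant factors of ∂_1 are all 1, so H_0 = Z.
  H_1: rank ker ∂_1 − rank ∂_2 = (6 − 3) − 3 = 0, and the invariant factors of ∂_2 are all 1, so H_1 = 0.
  H_2: rank ker ∂_2 − rank ∂_3 = (4 − 3) − 0 = 1, and there is no ∂_3, so H_2 = Z.

H_0 ≅ Z,  H_1 = 0,  H_2 ≅ Z.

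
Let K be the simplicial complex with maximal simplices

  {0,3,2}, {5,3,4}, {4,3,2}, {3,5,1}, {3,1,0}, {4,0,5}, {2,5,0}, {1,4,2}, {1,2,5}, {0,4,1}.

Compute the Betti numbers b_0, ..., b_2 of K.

b_0 = 1, b_1 = 0, b_2 = 0.

Order the vertices as 0 < 1 < 2 < 3 < 4 < 5. Listing each simplex with vertices in this order, K has dimension 2 with simplices:

  0-simplices (6): [0], [1], [2], [3], [4], [5]
  1-simplices (15): [0,1], [0,2], [0,3], [0,4], [0,5], [1,2], [1,3], [1,4], [1,5], [2,3], [2,4], [2,5], [3,4], [3,5], [4,5]
  2-simplices (10): [0,1,3], [0,1,4], [0,2,3], [0,2,5], [0,4,5], [1,2,4], [1,2,5], [1,3,5], [2,3,4], [3,4,5]

so the chain groups are C_0 ≅ Z^6, C_1 ≅ Z^15, C_2 ≅ Z^10.

Boundary ∂_1: C_1 → C_0 is given by ∂[p,q] = [q] − [p].
The 6×15 boundary matrix has rank 5 and Smith normal form diag(1,1,1,1,1).

The boundary map ∂_2: C_2 → C_1 sends each 2-simplex [p,q,r] to [q,r] − [p,r] + [p,q]. For instance
  ∂[2,3,4] = [3,4] − [2,4] + [2,3],
  ∂[0,1,4] = [1,4] − [0,4] + [0,1].
As a 15×10 matrix over Z this has rank 10, with invariant factors (1,1,1,1,1,1,1,1,1,2).

From H_k ≅ ker(∂_k) / im(∂_{k+1}) we obtain:

  H_0: rank C_0 − rank ∂_1 = 6 − 5 = 1, and the invariant factors of ∂_1 are all 1, so H_0 ≅ Z.
  H_1: rank ker ∂_1 − rank ∂_2 = (15 − 5) − 10 = 0, and ∂_2 has invariant factor 2 > 1, so H_1 ≅ Z/2Z.
  H_2: rank ker ∂_2 − rank ∂_3 = (10 − 10) − 0 = 0, and there is no ∂_3, so H_2 ≅ 0.

As a check, the Euler characteristic is 6 − 15 + 10 = 1, which agrees with 1 − 0 + 0 = 1.

Hence the Betti numbers are b_0 = 1, b_1 = 0, b_2 = 0.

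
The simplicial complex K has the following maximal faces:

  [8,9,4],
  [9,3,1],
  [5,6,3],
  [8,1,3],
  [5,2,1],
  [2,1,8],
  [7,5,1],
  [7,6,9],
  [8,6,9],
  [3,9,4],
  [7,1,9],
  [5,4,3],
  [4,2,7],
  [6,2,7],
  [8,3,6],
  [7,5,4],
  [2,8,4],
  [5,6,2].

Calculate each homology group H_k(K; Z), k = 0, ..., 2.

H_0 ≅ Z,  H_1 ≅ Z ⊕ Z/2,  H_2 = 0.

Take the total order 1 < 2 < 3 < 4 < 5 < 6 < 7 < 8 < 9 on the vertex set. Then K (dimension 2) consists of the simplices:

  0-simplices (9): [1], [2], [3], [4], [5], [6], [7], [8], [9]
  1-simplices (27): (27 of them)
  2-simplices (18): [1,2,5], [1,2,8], [1,3,8], [1,3,9], [1,5,7], [1,7,9], [2,4,7], [2,4,8], [2,5,6], [2,6,7], [3,4,5], [3,4,9], [3,5,6], [3,6,8], [4,5,7], [4,8,9], [6,7,9], [6,8,9]

so the chain groups are C_0 ≅ Z^9, C_1 ≅ Z^27, C_2 ≅ Z^18.

∂_1: C_1 → C_0 maps an edge to its endpoints' difference, ∂[p,q] = q − p. For instance
  ∂[2,8] = [8] − [2].
As a 9×27 matrix over Z this has rank 8, with invariant factors (1,1,1,1,1,1,1,1).

The boundary map ∂_2: C_2 → C_1 acts by ∂[p,q,r] = [q,r] − [p,r] + [p,q]. For instance
  ∂[2,6,7] = [6,7] − [2,7] + [2,6],
  ∂[1,3,9] = [3,9] − [1,9] + [1,3].
This gives a 27×18 integer matrix of rank 18; reducing to Smith normal form yields diagonal entries (1,1,1,1,1,1,1,1,1,1,1,1,1,1,1,1,1,2).

Computing H_k = (kernel of ∂_k) / (image of ∂_{k+1}):

  H_0: rank C_0 − rank ∂_1 = 9 − 8 = 1, and the invariant factors of ∂_1 are all 1, so H_0 = Z.
  H_1: rank ker ∂_1 − rank ∂_2 = (27 − 8) − 18 = 1, and ∂_2 has invariant factor 2 > 1, so H_1 = Z ⊕ Z/2.
  H_2: rank ker ∂_2 − rank ∂_3 = (18 − 18) − 0 = 0, and there is no ∂_3, so H_2 = 0.

As a check, the Euler characteristic is 9 − 27 + 18 = 0, which agrees with 1 − 1 + 0 = 0.
(K is a triangulation of the Klein bottle.)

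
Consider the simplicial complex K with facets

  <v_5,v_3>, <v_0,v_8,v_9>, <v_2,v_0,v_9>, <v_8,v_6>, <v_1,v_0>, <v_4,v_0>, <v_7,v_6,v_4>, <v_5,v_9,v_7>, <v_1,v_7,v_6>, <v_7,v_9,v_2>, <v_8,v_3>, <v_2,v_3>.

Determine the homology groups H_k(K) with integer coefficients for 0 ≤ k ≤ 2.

We work with the vertex ordering v_0 < v_1 < v_2 < v_3 < v_4 < v_5 < v_6 < v_7 < v_8 < v_9. The simplices of K, each written with vertices in increasing order, are:

  0-simplices (10): [v_0], [v_1], [v_2], [v_3], [v_4], [v_5], [v_6], [v_7], [v_8], [v_9]
  1-simplices (20): (20 of them)
  2-simplices (6): [v_0,v_2,v_9], [v_0,v_8,v_9], [v_1,v_6,v_7], [v_2,v_7,v_9], [v_4,v_6,v_7], [v_5,v_7,v_9]

giving chain groups C_0 ≅ Z^10, C_1 ≅ Z^20, C_2 ≅ Z^6.

Boundary ∂_1: C_1 → C_0 is given by ∂[p,q] = [q] − [p]. For instance
  ∂[v_7,v_9] = [v_9] − [v_7].
The 10×20 boundary matrix has rank 9 and Smith normal form diag(1,1,1,1,1,1,1,1,1).

∂_2: C_2 → C_1 sends each 2-simplex [p,q,r] to [q,r] − [p,r] + [p,q]. For instance
  ∂[v_0,v_8,v_9] = [v_8,v_9] − [v_0,v_9] + [v_0,v_8],
  ∂[v_1,v_6,v_7] = [v_6,v_7] − [v_1,v_7] + [v_1,v_6].
As a 20×6 matrix over Z this has rank 6, with invariant factors (1,1,1,1,1,1).

Reading off H_k = ker ∂_k / im ∂_{k+1}:

  H_0: rank C_0 − rank ∂_1 = 10 − 9 = 1, and the invariant factors of ∂_1 are all 1, so H_0 = Z.
  H_1: rank ker ∂_1 − rank ∂_2 = (20 − 9) − 6 = 5, and the invariant factors of ∂_2 are all 1, so H_1 = Z^5.
  H_2: rank ker ∂_2 − rank ∂_3 = (6 − 6) − 0 = 0, and there is no ∂_3, so H_2 = 0.

As a check, the Euler characteristic is 10 − 20 + 6 = -4, which agrees with 1 − 5 + 0 = -4.

H_0 = Z,  H_1 = Z^5,  H_2 = 0.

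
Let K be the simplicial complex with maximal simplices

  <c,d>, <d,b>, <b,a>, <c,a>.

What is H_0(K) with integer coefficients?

H_0 ≅ Z.

We work with the vertex ordering a < b < c < d. The simplices of K, each written with vertices in increasing order, are:

  0-simplices (4): a, b, c, d
  1-simplices (4): ab, ac, bd, cd

giving chain groups C_0 ≅ Z^4, C_1 ≅ Z^4.

Boundary ∂_1: C_1 → C_0 is given by ∂[p,q] = [q] − [p]. For instance
  ∂ab = b − a.
The resulting 4×4 matrix has rank 3, and its Smith normal form has invariant factors (1,1,1).

From H_k ≅ ker(∂_k) / im(∂_{k+1}) we obtain:

  H_0: rank C_0 − rank ∂_1 = 4 − 3 = 1, and the invariant factors of ∂_1 are all 1, so H_0 ≅ Z.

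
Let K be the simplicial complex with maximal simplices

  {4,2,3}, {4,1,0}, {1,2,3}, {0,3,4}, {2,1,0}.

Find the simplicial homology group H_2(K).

H_2 = 0.

Take the total order 0 < 1 < 2 < 3 < 4 on the vertex set. Then K (dimension 2) consists of the simplices:

  0-simplices (5): [0], [1], [2], [3], [4]
  1-simplices (10): [0,1], [0,2], [0,3], [0,4], [1,2], [1,3], [1,4], [2,3], [2,4], [3,4]
  2-simplices (5): [0,1,2], [0,1,4], [0,3,4], [1,2,3], [2,3,4]

Hence C_0 ≅ Z^5, C_1 ≅ Z^10, C_2 ≅ Z^5.

The boundary map ∂_1: C_1 → C_0 is given by ∂[p,q] = [q] − [p]. For instance
  ∂[0,1] = [1] − [0].
The 5×10 boundary matrix has rank 4 and Smith normal form diag(1,1,1,1).

The boundary map ∂_2: C_2 → C_1 sends each 2-simplex [p,q,r] to [q,r] − [p,r] + [p,q]. For instance
  ∂[2,3,4] = [3,4] − [2,4] + [2,3],
  ∂[0,3,4] = [3,4] − [0,4] + [0,3].
The 10×5 boundary matrix has rank 5 and Smith normal form diag(1,1,1,1,1).

Reading off H_k = ker ∂_k / im ∂_{k+1}:

  H_2: rank ker ∂_2 − rank ∂_3 = (5 − 5) − 0 = 0, and there is no ∂_3, so H_2 ≅ 0.

(K is a triangulation of the Möbius band.)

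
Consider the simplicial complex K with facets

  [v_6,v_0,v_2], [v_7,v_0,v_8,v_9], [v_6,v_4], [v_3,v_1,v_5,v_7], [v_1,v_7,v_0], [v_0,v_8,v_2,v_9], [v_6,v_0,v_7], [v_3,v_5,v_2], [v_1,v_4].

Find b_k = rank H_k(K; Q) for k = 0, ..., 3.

K has 10 vertices, 23 edges, 15 triangles, 3 3-simplices.
rank ∂_0 = 0, rank ∂_1 = 9 ⇒ b_0 = 10 − 0 − 9 = 1; all invariant factors of ∂_1 are 1 so no torsion. So H_0 ≅ Z.
rank ∂_1 = 9, rank ∂_2 = 12 ⇒ b_1 = 23 − 9 − 12 = 2; all invariant factors of ∂_2 are 1 so no torsion. So H_1 ≅ Z^2.
rank ∂_2 = 12, rank ∂_3 = 3 ⇒ b_2 = 15 − 12 − 3 = 0; all invariant factors of ∂_3 are 1 so no torsion. So H_2 ≅ 0.
rank ∂_3 = 3, rank ∂_4 = 0 ⇒ b_3 = 3 − 3 − 0 = 0. So H_3 ≅ 0.

b_0 = 1, b_1 = 2, b_2 = 0, b_3 = 0.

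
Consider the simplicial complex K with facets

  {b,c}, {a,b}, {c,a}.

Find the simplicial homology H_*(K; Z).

K has 3 vertices, 3 edges.
rank ∂_0 = 0, rank ∂_1 = 2 ⇒ b_0 = 3 − 0 − 2 = 1; all invariant factors of ∂_1 are 1 so no torsion. So H_0 = Z.
rank ∂_1 = 2, rank ∂_2 = 0 ⇒ b_1 = 3 − 2 − 0 = 1. So H_1 = Z.

H_0 ≅ Z,  H_1 ≅ Z.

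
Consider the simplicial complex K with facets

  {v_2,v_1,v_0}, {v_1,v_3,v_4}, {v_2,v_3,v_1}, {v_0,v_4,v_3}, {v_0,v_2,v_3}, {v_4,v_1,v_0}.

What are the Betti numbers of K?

K has 5 vertices, 9 edges, 6 triangles.
rank ∂_0 = 0, rank ∂_1 = 4 ⇒ b_0 = 5 − 0 − 4 = 1; all invariant factors of ∂_1 are 1 so no torsion. So H_0 = Z.
rank ∂_1 = 4, rank ∂_2 = 5 ⇒ b_1 = 9 − 4 − 5 = 0; all invariant factors of ∂_2 are 1 so no torsion. So H_1 = 0.
rank ∂_2 = 5, rank ∂_3 = 0 ⇒ b_2 = 6 − 5 − 0 = 1. So H_2 = Z.

b_0 = 1, b_1 = 0, b_2 = 1.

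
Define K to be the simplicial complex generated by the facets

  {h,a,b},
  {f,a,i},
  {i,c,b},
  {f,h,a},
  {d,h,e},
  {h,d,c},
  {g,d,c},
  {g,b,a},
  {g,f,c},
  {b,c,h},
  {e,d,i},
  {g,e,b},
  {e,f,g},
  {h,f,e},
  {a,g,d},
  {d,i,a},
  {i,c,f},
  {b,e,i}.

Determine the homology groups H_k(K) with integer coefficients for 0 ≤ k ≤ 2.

We work with the vertex ordering a < b < c < d < e < f < g < h < i. The simplices of K, each written with vertices in increasing order, are:

  0-simplices (9): a, b, c, d, e, f, g, h, i
  1-simplices (27): ab, ad, af, ag, ah, ai, bc, be, bg, bh, bi, cd, cf, cg, ch, ci, de, dg, dh, di, ef, eg, eh, ei, fg, fh, fi
  2-simplices (18): abg, abh, adg, adi, afh, afi, bch, bci, beg, bei, cdg, cdh, cfg, cfi, deh, dei, efg, efh

Hence C_0 ≅ Z^9, C_1 ≅ Z^27, C_2 ≅ Z^18.

The boundary map ∂_1: C_1 → C_0 is given by ∂[p,q] = [q] − [p].
The resulting 9×27 matrix has rank 8, and its Smith normal form has invariant factors (1,1,1,1,1,1,1,1).

Boundary ∂_2: C_2 → C_1 sends each 2-simplex [p,q,r] to [q,r] − [p,r] + [p,q]. For instance
  ∂adg = dg − ag + ad,
  ∂bch = ch − bh + bc.
The resulting 27×18 matrix has rank 17, and its Smith normal form has invariant factors (1,1,1,1,1,1,1,1,1,1,1,1,1,1,1,1,1).

Reading off H_k = ker ∂_k / im ∂_{k+1}:

  H_0: rank C_0 − rank ∂_1 = 9 − 8 = 1, and the invariant factors of ∂_1 are all 1, so H_0 ≅ Z.
  H_1: rank ker ∂_1 − rank ∂_2 = (27 − 8) − 17 = 2, and the invariant factors of ∂_2 are all 1, so H_1 ≅ Z^2.
  H_2: rank ker ∂_2 − rank ∂_3 = (18 − 17) − 0 = 1, and there is no ∂_3, so H_2 ≅ Z.

As a check, the Euler characteristic is 9 − 27 + 18 = 0, which agrees with 1 − 2 + 1 = 0.
(K is a triangulation of the torus T^2.)

H_0 = Z,  H_1 = Z^2,  H_2 = Z.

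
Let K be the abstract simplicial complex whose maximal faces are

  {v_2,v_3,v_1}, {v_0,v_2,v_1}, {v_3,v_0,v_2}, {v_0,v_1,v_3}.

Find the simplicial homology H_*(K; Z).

H_0 = Z,  H_1 = 0,  H_2 = Z.

Take the total order v_0 < v_1 < v_2 < v_3 on the vertex set. Then K (dimension 2) consists of the simplices:

  0-simplices (4): [v_0], [v_1], [v_2], [v_3]
  1-simplices (6): [v_0,v_1], [v_0,v_2], [v_0,v_3], [v_1,v_2], [v_1,v_3], [v_2,v_3]
  2-simplices (4): [v_0,v_1,v_2], [v_0,v_1,v_3], [v_0,v_2,v_3], [v_1,v_2,v_3]

Hence C_0 ≅ Z^4, C_1 ≅ Z^6, C_2 ≅ Z^4.

The boundary map ∂_1: C_1 → C_0 maps an edge to its endpoints' difference, ∂[p,q] = q − p. For instance
  ∂[v_1,v_3] = [v_3] − [v_1].
This gives a 4×6 integer matrix of rank 3; reducing to Smith normal form yields diagonal entries (1,1,1).

The boundary map ∂_2: C_2 → C_1 sends each 2-simplex [p,q,r] to [q,r] − [p,r] + [p,q]. For instance
  ∂[v_0,v_1,v_2] = [v_1,v_2] − [v_0,v_2] + [v_0,v_1],
  ∂[v_1,v_2,v_3] = [v_2,v_3] − [v_1,v_3] + [v_1,v_2].
The resulting 6×4 matrix has rank 3, and its Smith normal form has invariant factors (1,1,1).

Computing H_k = (kernel of ∂_k) / (image of ∂_{k+1}):

  H_0: rank C_0 − rank ∂_1 = 4 − 3 = 1, and the invariant factors of ∂_1 are all 1, so H_0 ≅ Z.
  H_1: rank ker ∂_1 − rank ∂_2 = (6 − 3) − 3 = 0, and the invariant factors of ∂_2 are all 1, so H_1 ≅ 0.
  H_2: rank ker ∂_2 − rank ∂_3 = (4 − 3) − 0 = 1, and there is no ∂_3, so H_2 ≅ Z.

As a check, the Euler characteristic is 4 − 6 + 4 = 2, which agrees with 1 − 0 + 1 = 2.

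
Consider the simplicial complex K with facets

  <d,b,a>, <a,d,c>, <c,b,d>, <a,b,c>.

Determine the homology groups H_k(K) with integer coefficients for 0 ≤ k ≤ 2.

H_0 = Z,  H_1 = 0,  H_2 = Z.

We work with the vertex ordering a < b < c < d. The simplices of K, each written with vertices in increasing order, are:

  0-simplices (4): a, b, c, d
  1-simplices (6): ab, ac, ad, bc, bd, cd
  2-simplices (4): abc, abd, acd, bcd

giving chain groups C_0 ≅ Z^4, C_1 ≅ Z^6, C_2 ≅ Z^4.

Boundary ∂_1: C_1 → C_0 is given by ∂[p,q] = [q] − [p].
This gives a 4×6 integer matrix of rank 3; reducing to Smith normal form yields diagonal entries (1,1,1).

∂_2: C_2 → C_1 sends each 2-simplex [p,q,r] to [q,r] − [p,r] + [p,q]. For instance
  ∂acd = cd − ad + ac,
  ∂abc = bc − ac + ab.
As a 6×4 matrix over Z this has rank 3, with invariant factors (1,1,1).

From H_k ≅ ker(∂_k) / im(∂_{k+1}) we obtain:

  H_0: rank C_0 − rank ∂_1 = 4 − 3 = 1, and the invariant factors of ∂_1 are all 1, so H_0 = Z.
  H_1: rank ker ∂_1 − rank ∂_2 = (6 − 3) − 3 = 0, and the invariant factors of ∂_2 are all 1, so H_1 = 0.
  H_2: rank ker ∂_2 − rank ∂_3 = (4 − 3) − 0 = 1, and there is no ∂_3, so H_2 = Z.

As a check, the Euler characteristic is 4 − 6 + 4 = 2, which agrees with 1 − 0 + 1 = 2.
(K is a triangulation of the 2-sphere S^2.)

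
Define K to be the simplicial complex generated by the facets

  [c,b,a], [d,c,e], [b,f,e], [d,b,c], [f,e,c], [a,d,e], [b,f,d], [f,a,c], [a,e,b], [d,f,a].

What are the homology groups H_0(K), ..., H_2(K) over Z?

K has 6 vertices, 15 edges, 10 triangles.
rank ∂_0 = 0, rank ∂_1 = 5 ⇒ b_0 = 6 − 0 − 5 = 1; all invariant factors of ∂_1 are 1 so no torsion. So H_0 = Z.
rank ∂_1 = 5, rank ∂_2 = 10 ⇒ b_1 = 15 − 5 − 10 = 0; ∂_2 has invariant factor(s) [2] giving torsion. So H_1 = Z/2Z.
rank ∂_2 = 10, rank ∂_3 = 0 ⇒ b_2 = 10 − 10 − 0 = 0. So H_2 = 0.

H_0 = Z,  H_1 = Z/2Z,  H_2 = 0.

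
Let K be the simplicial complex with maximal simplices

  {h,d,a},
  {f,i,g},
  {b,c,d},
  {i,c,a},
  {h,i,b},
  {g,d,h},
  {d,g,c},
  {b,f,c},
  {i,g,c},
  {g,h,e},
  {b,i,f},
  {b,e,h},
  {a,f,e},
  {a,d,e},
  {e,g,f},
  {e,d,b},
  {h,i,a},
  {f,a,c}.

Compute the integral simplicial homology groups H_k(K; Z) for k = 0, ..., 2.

H_0 = Z,  H_1 = Z × Z/2,  H_2 = 0.

Fix the vertex order a < b < c < d < e < f < g < h < i and write every simplex with vertices in increasing order. Then dim K = 2 and the simplices of K are:

  0-simplices (9): a, b, c, d, e, f, g, h, i
  1-simplices (27): ac, ad, ae, af, ah, ai, bc, bd, be, bf, bh, bi, cd, cf, cg, ci, de, dg, dh, ef, eg, eh, fg, fi, gh, gi, hi
  2-simplices (18): acf, aci, ade, adh, aef, ahi, bcd, bcf, bde, beh, bfi, bhi, cdg, cgi, dgh, efg, egh, fgi

so the chain groups are C_0 ≅ Z^9, C_1 ≅ Z^27, C_2 ≅ Z^18.

∂_1: C_1 → C_0 maps an edge to its endpoints' difference, ∂[p,q] = q − p. For instance
  ∂de = e − d.
The resulting 9×27 matrix has rank 8, and its Smith normal form has invariant factors (1,1,1,1,1,1,1,1).

∂_2: C_2 → C_1 acts by ∂[p,q,r] = [q,r] − [p,r] + [p,q]. For instance
  ∂aci = ci − ai + ac,
  ∂bfi = fi − bi + bf.
This gives a 27×18 integer matrix of rank 18; reducing to Smith normal form yields diagonal entries (1,1,1,1,1,1,1,1,1,1,1,1,1,1,1,1,1,2).

From H_k ≅ ker(∂_k) / im(∂_{k+1}) we obtain:

  H_0: rank C_0 − rank ∂_1 = 9 − 8 = 1, and the invariant factors of ∂_1 are all 1, so H_0 = Z.
  H_1: rank ker ∂_1 − rank ∂_2 = (27 − 8) − 18 = 1, and ∂_2 has invariant factor 2 > 1, so H_1 = Z × Z/2.
  H_2: rank ker ∂_2 − rank ∂_3 = (18 − 18) − 0 = 0, and there is no ∂_3, so H_2 = 0.

As a check, the Euler characteristic is 9 − 27 + 18 = 0, which agrees with 1 − 1 + 0 = 0.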